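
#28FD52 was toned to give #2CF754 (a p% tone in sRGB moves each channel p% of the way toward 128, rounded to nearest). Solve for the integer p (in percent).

#28FD52 is rgb(40, 253, 82); #2CF754 is rgb(44, 247, 84).
On the G channel (widest range): 247 ≈ 253 + (p/100)(128 − 253), so p ≈ 100×(247 − 253)/(128 − 253) = -600/-125 = 4.80.
p = 5 reproduces all three channels after rounding.

5%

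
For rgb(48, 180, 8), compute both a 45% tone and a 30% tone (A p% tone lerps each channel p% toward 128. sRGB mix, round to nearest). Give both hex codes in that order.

#549D3E, #48A42C

45% tone:
  R: 48 + 36 = 84 → 84
  G: 180 + 0.45×(128−180) = 180 − 23.4 = 156.6 → 157
  B: 8 + 0.45×(128−8) = 8 + 54 = 62 → 62
  → #549D3E
30% tone:
  R: 48 + 0.3×(128−48) = 48 + 24 = 72 → 72
  G: 180 + 0.3×(128−180) = 180 − 15.6 = 164.4 → 164
  B: 8 + 0.3×(128−8) = 8 + 36 = 44 → 44
  → #48A42C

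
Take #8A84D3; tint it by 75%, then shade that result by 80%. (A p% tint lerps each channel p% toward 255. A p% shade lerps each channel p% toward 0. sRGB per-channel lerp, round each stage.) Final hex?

#8A84D3 is rgb(138, 132, 211).
A 75% tint moves each channel 75% toward 255:
  R: 138 + 0.75×(255−138) = 138 + 87.75 = 225.75 → 226
  G: 132 + 92.25 = 224.25 → 224
  B: 211 + 0.75×(255−211) = 211 + 33 = 244 → 244
After the tint: rgb(226, 224, 244) = #E2E0F4.
Lerp each channel 80% toward 0:
  R: 226 + 0.8×(0−226) = 226 − 180.8 = 45.2 → 45
  G: 224 + 0.8×(0−224) = 224 − 179.2 = 44.8 → 45
  B: 244 − 195.2 = 48.8 → 49
rgb(45, 45, 49) = #2D2D31.

#2D2D31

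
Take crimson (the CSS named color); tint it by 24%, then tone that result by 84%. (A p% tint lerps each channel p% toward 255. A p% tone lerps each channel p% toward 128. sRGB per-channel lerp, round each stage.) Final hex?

#90787d

CSS crimson is rgb(220, 20, 60).
Per channel, c → c + 0.24(255 − c):
  R: 220 + 8.4 = 228.4 → 228
  G: 20 + 0.24×(255−20) = 20 + 56.4 = 76.4 → 76
  B: 60 + 0.24×(255−60) = 60 + 46.8 = 106.8 → 107
After the tint: rgb(228, 76, 107) = #e44c6b.
Per channel, c → c + 0.84(128 − c):
  R: 228 + 0.84×(128−228) = 228 − 84 = 144 → 144
  G: 76 + 0.84×(128−76) = 76 + 43.68 = 119.68 → 120
  B: 107 + 0.84×(128−107) = 107 + 17.64 = 124.64 → 125
rgb(144, 120, 125) = #90787d.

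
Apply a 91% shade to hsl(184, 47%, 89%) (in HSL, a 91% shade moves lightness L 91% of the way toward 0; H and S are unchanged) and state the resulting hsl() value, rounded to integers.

L moves 91% from 89 toward 0: 89 − 80.99 = 8.01 → 8.
H and S are unchanged.

hsl(184, 47%, 8%)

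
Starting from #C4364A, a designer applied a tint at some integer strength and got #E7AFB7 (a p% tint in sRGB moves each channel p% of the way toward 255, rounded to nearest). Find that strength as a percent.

#C4364A is rgb(196, 54, 74); #E7AFB7 is rgb(231, 175, 183).
On the G channel (widest range): 175 ≈ 54 + (p/100)(255 − 54), so p ≈ 100×(175 − 54)/(255 − 54) = 12100/201 = 60.20.
p = 60 reproduces all three channels after rounding.

60%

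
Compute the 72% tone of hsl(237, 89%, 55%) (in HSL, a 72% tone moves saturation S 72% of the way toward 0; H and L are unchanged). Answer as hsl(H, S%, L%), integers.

S moves 72% from 89 toward 0: 89 − 64.08 = 24.92 → 25.
H and L are unchanged.

hsl(237, 25%, 55%)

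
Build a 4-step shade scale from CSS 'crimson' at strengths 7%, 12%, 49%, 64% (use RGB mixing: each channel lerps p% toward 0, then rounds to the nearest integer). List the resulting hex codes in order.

#CD1338, #C21235, #700A1F, #4F0716

CSS crimson is rgb(220, 20, 60).
7%: (220 − 15.4 = 204.6→205, 20 − 1.4 = 18.6→19, 60 − 4.2 = 55.8→56) → #CD1338
12%: (220 − 26.4 = 193.6→194, 20 − 2.4 = 17.6→18, 60 − 7.2 = 52.8→53) → #C21235
49%: (220 − 107.8 = 112.2→112, 20 − 9.8 = 10.2→10, 60 − 29.4 = 30.6→31) → #700A1F
64%: (220 − 140.8 = 79.2→79, 20 − 12.8 = 7.2→7, 60 − 38.4 = 21.6→22) → #4F0716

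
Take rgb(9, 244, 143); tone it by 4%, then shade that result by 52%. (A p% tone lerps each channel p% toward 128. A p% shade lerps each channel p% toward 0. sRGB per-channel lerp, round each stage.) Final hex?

#077344

A 4% tone moves each channel 4% toward 128:
  R: 9 + 0.04×(128−9) = 9 + 4.76 = 13.76 → 14
  G: 244 − 4.64 = 239.36 → 239
  B: 143 + 0.04×(128−143) = 143 − 0.6 = 142.4 → 142
After the tone: rgb(14, 239, 142) = #0EEF8E.
A 52% shade moves each channel 52% toward 0:
  R: 14 + 0.52×(0−14) = 14 − 7.28 = 6.72 → 7
  G: 239 + 0.52×(0−239) = 239 − 124.28 = 114.72 → 115
  B: 142 + 0.52×(0−142) = 142 − 73.84 = 68.16 → 68
rgb(7, 115, 68) = #077344.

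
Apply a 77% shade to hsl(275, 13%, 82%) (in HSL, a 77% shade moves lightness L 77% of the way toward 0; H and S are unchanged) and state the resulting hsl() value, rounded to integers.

hsl(275, 13%, 19%)

L moves 77% from 82 toward 0: 82 − 63.14 = 18.86 → 19.
H and S are unchanged.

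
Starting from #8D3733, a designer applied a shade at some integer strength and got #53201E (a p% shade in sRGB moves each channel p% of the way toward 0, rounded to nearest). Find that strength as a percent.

41%

#8D3733 is rgb(141, 55, 51); #53201E is rgb(83, 32, 30).
On the R channel (widest range): 83 ≈ 141 + (p/100)(0 − 141), so p ≈ 100×(83 − 141)/(0 − 141) = -5800/-141 = 41.13.
p = 41 reproduces all three channels after rounding.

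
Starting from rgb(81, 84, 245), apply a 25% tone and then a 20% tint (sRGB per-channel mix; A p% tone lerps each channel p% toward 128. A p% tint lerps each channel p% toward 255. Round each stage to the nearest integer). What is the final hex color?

Per channel, c → c + 0.25(128 − c):
  R: 81 + 11.75 = 92.75 → 93
  G: 84 + 0.25×(128−84) = 84 + 11 = 95 → 95
  B: 245 + 0.25×(128−245) = 245 − 29.25 = 215.75 → 216
After the tone: rgb(93, 95, 216) = #5D5FD8.
A 20% tint moves each channel 20% toward 255:
  R: 93 + 0.2×(255−93) = 93 + 32.4 = 125.4 → 125
  G: 95 + 32 = 127 → 127
  B: 216 + 0.2×(255−216) = 216 + 7.8 = 223.8 → 224
rgb(125, 127, 224) = #7D7FE0.

#7D7FE0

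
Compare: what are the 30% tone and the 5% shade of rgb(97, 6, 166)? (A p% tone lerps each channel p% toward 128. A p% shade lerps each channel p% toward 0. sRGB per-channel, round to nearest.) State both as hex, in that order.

30% tone:
  R: 97 + 9.3 = 106.3 → 106
  G: 6 + 0.3×(128−6) = 6 + 36.6 = 42.6 → 43
  B: 166 + 0.3×(128−166) = 166 − 11.4 = 154.6 → 155
  → #6a2b9b
5% shade:
  R: 97 − 4.85 = 92.15 → 92
  G: 6 − 0.3 = 5.7 → 6
  B: 166 + 0.05×(0−166) = 166 − 8.3 = 157.7 → 158
  → #5c069e

#6a2b9b, #5c069e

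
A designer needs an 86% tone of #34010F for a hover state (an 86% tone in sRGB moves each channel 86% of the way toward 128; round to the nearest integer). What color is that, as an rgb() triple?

#34010F is rgb(52, 1, 15).
Lerp each channel 86% toward 128:
  R: 52 + 0.86×(128−52) = 52 + 65.36 = 117.36 → 117
  G: 1 + 0.86×(128−1) = 1 + 109.22 = 110.22 → 110
  B: 15 + 0.86×(128−15) = 15 + 97.18 = 112.18 → 112

rgb(117, 110, 112)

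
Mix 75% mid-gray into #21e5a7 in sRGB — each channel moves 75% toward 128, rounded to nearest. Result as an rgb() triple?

rgb(104, 153, 138)

#21e5a7 is rgb(33, 229, 167).
Lerp each channel 75% toward 128:
  R: 33 + 0.75×(128−33) = 33 + 71.25 = 104.25 → 104
  G: 229 − 75.75 = 153.25 → 153
  B: 167 + 0.75×(128−167) = 167 − 29.25 = 137.75 → 138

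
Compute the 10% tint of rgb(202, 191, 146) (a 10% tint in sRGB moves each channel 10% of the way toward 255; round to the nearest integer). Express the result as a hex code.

Lerp each channel 10% toward 255:
  R: 202 + 0.1×(255−202) = 202 + 5.3 = 207.3 → 207
  G: 191 + 0.1×(255−191) = 191 + 6.4 = 197.4 → 197
  B: 146 + 10.9 = 156.9 → 157
rgb(207, 197, 157) = #CFC59D.

#CFC59D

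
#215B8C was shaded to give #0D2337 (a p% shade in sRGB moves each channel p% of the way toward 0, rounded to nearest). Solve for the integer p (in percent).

#215B8C is rgb(33, 91, 140); #0D2337 is rgb(13, 35, 55).
On the B channel (widest range): 55 ≈ 140 + (p/100)(0 − 140), so p ≈ 100×(55 − 140)/(0 − 140) = -8500/-140 = 60.71.
p = 61 reproduces all three channels after rounding.

61%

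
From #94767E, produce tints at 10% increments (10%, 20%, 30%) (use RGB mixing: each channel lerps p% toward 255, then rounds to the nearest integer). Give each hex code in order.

#94767E is rgb(148, 118, 126).
10%: (148 + 10.7 = 158.7→159, 118 + 13.7 = 131.7→132, 126 + 12.9 = 138.9→139) → #9F848B
20%: (148 + 21.4 = 169.4→169, 118 + 27.4 = 145.4→145, 126 + 25.8 = 151.8→152) → #A99198
30%: (148 + 32.1 = 180.1→180, 118 + 41.1 = 159.1→159, 126 + 38.7 = 164.7→165) → #B49FA5

#9F848B, #A99198, #B49FA5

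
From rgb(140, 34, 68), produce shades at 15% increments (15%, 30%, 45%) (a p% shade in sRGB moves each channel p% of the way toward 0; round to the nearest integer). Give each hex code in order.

#771d3a, #621830, #4d1325

15%: (140 − 21 = 119→119, 34 − 5.1 = 28.9→29, 68 − 10.2 = 57.8→58) → #771d3a
30%: (140 − 42 = 98→98, 34 − 10.2 = 23.8→24, 68 − 20.4 = 47.6→48) → #621830
45%: (140 − 63 = 77→77, 34 − 15.3 = 18.7→19, 68 − 30.6 = 37.4→37) → #4d1325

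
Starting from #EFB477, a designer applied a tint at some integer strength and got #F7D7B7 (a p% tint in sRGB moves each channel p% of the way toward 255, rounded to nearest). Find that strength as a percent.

#EFB477 is rgb(239, 180, 119); #F7D7B7 is rgb(247, 215, 183).
On the B channel (widest range): 183 ≈ 119 + (p/100)(255 − 119), so p ≈ 100×(183 − 119)/(255 − 119) = 6400/136 = 47.06.
p = 47 reproduces all three channels after rounding.

47%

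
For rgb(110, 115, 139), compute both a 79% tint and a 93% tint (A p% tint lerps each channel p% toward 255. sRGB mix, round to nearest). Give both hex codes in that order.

79% tint:
  R: 110 + 0.79×(255−110) = 110 + 114.55 = 224.55 → 225
  G: 115 + 0.79×(255−115) = 115 + 110.6 = 225.6 → 226
  B: 139 + 91.64 = 230.64 → 231
  → #E1E2E7
93% tint:
  R: 110 + 134.85 = 244.85 → 245
  G: 115 + 130.2 = 245.2 → 245
  B: 139 + 107.88 = 246.88 → 247
  → #F5F5F7

#E1E2E7, #F5F5F7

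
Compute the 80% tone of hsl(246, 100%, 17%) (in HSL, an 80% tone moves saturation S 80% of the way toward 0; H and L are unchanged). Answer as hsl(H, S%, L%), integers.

S moves 80% from 100 toward 0: 100 − 80 = 20 → 20.
H and L are unchanged.

hsl(246, 20%, 17%)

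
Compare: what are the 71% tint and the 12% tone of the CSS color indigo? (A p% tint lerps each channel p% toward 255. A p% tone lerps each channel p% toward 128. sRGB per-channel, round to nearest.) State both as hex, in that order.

CSS indigo is rgb(75, 0, 130).
71% tint:
  R: 75 + 0.71×(255−75) = 75 + 127.8 = 202.8 → 203
  G: 0 + 0.71×(255−0) = 0 + 181.05 = 181.05 → 181
  B: 130 + 0.71×(255−130) = 130 + 88.75 = 218.75 → 219
  → #CBB5DB
12% tone:
  R: 75 + 0.12×(128−75) = 75 + 6.36 = 81.36 → 81
  G: 0 + 0.12×(128−0) = 0 + 15.36 = 15.36 → 15
  B: 130 + 0.12×(128−130) = 130 − 0.24 = 129.76 → 130
  → #510F82

#CBB5DB, #510F82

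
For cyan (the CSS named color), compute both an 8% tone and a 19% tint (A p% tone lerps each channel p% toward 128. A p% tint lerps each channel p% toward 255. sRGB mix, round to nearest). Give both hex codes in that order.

#0af5f5, #30ffff

CSS cyan is rgb(0, 255, 255).
8% tone:
  R: 0 + 10.24 = 10.24 → 10
  G: 255 − 10.16 = 244.84 → 245
  B: 255 + 0.08×(128−255) = 255 − 10.16 = 244.84 → 245
  → #0af5f5
19% tint:
  R: 0 + 0.19×(255−0) = 0 + 48.45 = 48.45 → 48
  G: 255 + 0 = 255 → 255
  B: 255 + 0.19×(255−255) = 255 + 0 = 255 → 255
  → #30ffff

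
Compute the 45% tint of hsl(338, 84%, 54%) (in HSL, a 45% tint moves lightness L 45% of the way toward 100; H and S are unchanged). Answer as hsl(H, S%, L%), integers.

hsl(338, 84%, 75%)

L moves 45% from 54 toward 100: 54 + 20.7 = 74.7 → 75.
H and S are unchanged.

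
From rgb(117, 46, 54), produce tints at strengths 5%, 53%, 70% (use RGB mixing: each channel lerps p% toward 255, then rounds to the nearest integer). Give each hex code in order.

5%: (117 + 6.9 = 123.9→124, 46 + 10.45 = 56.45→56, 54 + 10.05 = 64.05→64) → #7C3840
53%: (117 + 73.14 = 190.14→190, 46 + 110.77 = 156.77→157, 54 + 106.53 = 160.53→161) → #BE9DA1
70%: (117 + 96.6 = 213.6→214, 46 + 146.3 = 192.3→192, 54 + 140.7 = 194.7→195) → #D6C0C3

#7C3840, #BE9DA1, #D6C0C3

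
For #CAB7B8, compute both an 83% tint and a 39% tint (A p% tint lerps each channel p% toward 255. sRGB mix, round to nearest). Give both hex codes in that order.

#F6F3F3, #DFD3D4

#CAB7B8 is rgb(202, 183, 184).
83% tint:
  R: 202 + 43.99 = 245.99 → 246
  G: 183 + 0.83×(255−183) = 183 + 59.76 = 242.76 → 243
  B: 184 + 0.83×(255−184) = 184 + 58.93 = 242.93 → 243
  → #F6F3F3
39% tint:
  R: 202 + 0.39×(255−202) = 202 + 20.67 = 222.67 → 223
  G: 183 + 0.39×(255−183) = 183 + 28.08 = 211.08 → 211
  B: 184 + 27.69 = 211.69 → 212
  → #DFD3D4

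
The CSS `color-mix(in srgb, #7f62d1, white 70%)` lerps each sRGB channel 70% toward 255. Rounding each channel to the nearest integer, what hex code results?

#d9d0f1

#7f62d1 is rgb(127, 98, 209).
Lerp each channel 70% toward 255:
  R: 127 + 89.6 = 216.6 → 217
  G: 98 + 109.9 = 207.9 → 208
  B: 209 + 0.7×(255−209) = 209 + 32.2 = 241.2 → 241
rgb(217, 208, 241) = #d9d0f1.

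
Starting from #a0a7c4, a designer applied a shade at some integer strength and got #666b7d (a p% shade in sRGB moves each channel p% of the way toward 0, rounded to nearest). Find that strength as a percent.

#a0a7c4 is rgb(160, 167, 196); #666b7d is rgb(102, 107, 125).
On the B channel (widest range): 125 ≈ 196 + (p/100)(0 − 196), so p ≈ 100×(125 − 196)/(0 − 196) = -7100/-196 = 36.22.
p = 36 reproduces all three channels after rounding.

36%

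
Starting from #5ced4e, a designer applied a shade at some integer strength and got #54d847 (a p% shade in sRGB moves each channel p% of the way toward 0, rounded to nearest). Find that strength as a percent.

9%

#5ced4e is rgb(92, 237, 78); #54d847 is rgb(84, 216, 71).
On the G channel (widest range): 216 ≈ 237 + (p/100)(0 − 237), so p ≈ 100×(216 − 237)/(0 − 237) = -2100/-237 = 8.86.
p = 9 reproduces all three channels after rounding.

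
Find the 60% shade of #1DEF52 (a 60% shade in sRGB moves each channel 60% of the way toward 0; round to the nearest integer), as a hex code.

#0C6021

#1DEF52 is rgb(29, 239, 82).
A 60% shade moves each channel 60% toward 0:
  R: 29 + 0.6×(0−29) = 29 − 17.4 = 11.6 → 12
  G: 239 − 143.4 = 95.6 → 96
  B: 82 − 49.2 = 32.8 → 33
rgb(12, 96, 33) = #0C6021.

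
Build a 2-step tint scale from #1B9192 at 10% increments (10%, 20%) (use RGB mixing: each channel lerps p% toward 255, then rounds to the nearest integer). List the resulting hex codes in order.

#329C9D, #49A7A8

#1B9192 is rgb(27, 145, 146).
10%: (27 + 22.8 = 49.8→50, 145 + 11 = 156→156, 146 + 10.9 = 156.9→157) → #329C9D
20%: (27 + 45.6 = 72.6→73, 145 + 22 = 167→167, 146 + 21.8 = 167.8→168) → #49A7A8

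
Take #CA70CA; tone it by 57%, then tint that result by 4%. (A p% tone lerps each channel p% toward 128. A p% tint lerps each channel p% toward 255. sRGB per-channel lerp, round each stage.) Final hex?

#A47EA4

#CA70CA is rgb(202, 112, 202).
Lerp each channel 57% toward 128:
  R: 202 + 0.57×(128−202) = 202 − 42.18 = 159.82 → 160
  G: 112 + 9.12 = 121.12 → 121
  B: 202 − 42.18 = 159.82 → 160
After the tone: rgb(160, 121, 160) = #A079A0.
Lerp each channel 4% toward 255:
  R: 160 + 3.8 = 163.8 → 164
  G: 121 + 0.04×(255−121) = 121 + 5.36 = 126.36 → 126
  B: 160 + 0.04×(255−160) = 160 + 3.8 = 163.8 → 164
rgb(164, 126, 164) = #A47EA4.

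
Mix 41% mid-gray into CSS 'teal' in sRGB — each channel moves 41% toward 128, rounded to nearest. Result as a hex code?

#348080

CSS teal is rgb(0, 128, 128).
A 41% tone moves each channel 41% toward 128:
  R: 0 + 52.48 = 52.48 → 52
  G: 128 + 0 = 128 → 128
  B: 128 + 0.41×(128−128) = 128 + 0 = 128 → 128
rgb(52, 128, 128) = #348080.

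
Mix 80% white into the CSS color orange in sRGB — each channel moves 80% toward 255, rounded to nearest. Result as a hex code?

#FFEDCC

CSS orange is rgb(255, 165, 0).
Lerp each channel 80% toward 255:
  R: 255 + 0 = 255 → 255
  G: 165 + 0.8×(255−165) = 165 + 72 = 237 → 237
  B: 0 + 204 = 204 → 204
rgb(255, 237, 204) = #FFEDCC.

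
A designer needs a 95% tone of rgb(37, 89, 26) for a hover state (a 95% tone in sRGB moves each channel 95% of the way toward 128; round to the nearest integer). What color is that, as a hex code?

Lerp each channel 95% toward 128:
  R: 37 + 0.95×(128−37) = 37 + 86.45 = 123.45 → 123
  G: 89 + 0.95×(128−89) = 89 + 37.05 = 126.05 → 126
  B: 26 + 96.9 = 122.9 → 123
rgb(123, 126, 123) = #7b7e7b.

#7b7e7b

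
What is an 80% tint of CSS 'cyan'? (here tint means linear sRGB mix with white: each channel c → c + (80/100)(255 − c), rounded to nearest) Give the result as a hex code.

#CCFFFF

CSS cyan is rgb(0, 255, 255).
An 80% tint moves each channel 80% toward 255:
  R: 0 + 204 = 204 → 204
  G: 255 + 0.8×(255−255) = 255 + 0 = 255 → 255
  B: 255 + 0 = 255 → 255
rgb(204, 255, 255) = #CCFFFF.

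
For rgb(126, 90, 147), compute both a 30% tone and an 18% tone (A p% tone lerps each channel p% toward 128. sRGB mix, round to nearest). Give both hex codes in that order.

30% tone:
  R: 126 + 0.3×(128−126) = 126 + 0.6 = 126.6 → 127
  G: 90 + 11.4 = 101.4 → 101
  B: 147 + 0.3×(128−147) = 147 − 5.7 = 141.3 → 141
  → #7F658D
18% tone:
  R: 126 + 0.36 = 126.36 → 126
  G: 90 + 0.18×(128−90) = 90 + 6.84 = 96.84 → 97
  B: 147 + 0.18×(128−147) = 147 − 3.42 = 143.58 → 144
  → #7E6190

#7F658D, #7E6190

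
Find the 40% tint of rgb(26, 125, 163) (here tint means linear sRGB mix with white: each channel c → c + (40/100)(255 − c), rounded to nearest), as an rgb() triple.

A 40% tint moves each channel 40% toward 255:
  R: 26 + 0.4×(255−26) = 26 + 91.6 = 117.6 → 118
  G: 125 + 0.4×(255−125) = 125 + 52 = 177 → 177
  B: 163 + 0.4×(255−163) = 163 + 36.8 = 199.8 → 200

rgb(118, 177, 200)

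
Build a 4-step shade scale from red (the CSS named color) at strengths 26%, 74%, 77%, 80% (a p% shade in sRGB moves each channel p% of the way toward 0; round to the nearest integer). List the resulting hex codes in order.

CSS red is rgb(255, 0, 0).
26%: (255 − 66.3 = 188.7→189, 0→0, 0→0) → #BD0000
74%: (255 − 188.7 = 66.3→66, 0→0, 0→0) → #420000
77%: (255 − 196.35 = 58.65→59, 0→0, 0→0) → #3B0000
80%: (255 − 204 = 51→51, 0→0, 0→0) → #330000

#BD0000, #420000, #3B0000, #330000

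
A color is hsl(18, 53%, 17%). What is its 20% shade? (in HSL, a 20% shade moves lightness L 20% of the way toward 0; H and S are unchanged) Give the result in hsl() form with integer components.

hsl(18, 53%, 14%)

L moves 20% from 17 toward 0: 17 − 3.4 = 13.6 → 14.
H and S are unchanged.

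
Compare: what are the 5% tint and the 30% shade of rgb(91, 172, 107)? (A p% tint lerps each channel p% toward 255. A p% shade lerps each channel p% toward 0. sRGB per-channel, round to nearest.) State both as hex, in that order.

#63b072, #40784b

5% tint:
  R: 91 + 0.05×(255−91) = 91 + 8.2 = 99.2 → 99
  G: 172 + 0.05×(255−172) = 172 + 4.15 = 176.15 → 176
  B: 107 + 0.05×(255−107) = 107 + 7.4 = 114.4 → 114
  → #63b072
30% shade:
  R: 91 + 0.3×(0−91) = 91 − 27.3 = 63.7 → 64
  G: 172 + 0.3×(0−172) = 172 − 51.6 = 120.4 → 120
  B: 107 − 32.1 = 74.9 → 75
  → #40784b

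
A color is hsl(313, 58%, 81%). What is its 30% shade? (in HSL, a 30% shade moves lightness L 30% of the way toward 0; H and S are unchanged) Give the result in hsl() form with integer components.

hsl(313, 58%, 57%)

L moves 30% from 81 toward 0: 81 − 24.3 = 56.7 → 57.
H and S are unchanged.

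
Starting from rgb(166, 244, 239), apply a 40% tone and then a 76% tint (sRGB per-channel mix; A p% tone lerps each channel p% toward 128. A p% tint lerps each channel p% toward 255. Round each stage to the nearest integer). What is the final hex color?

A 40% tone moves each channel 40% toward 128:
  R: 166 + 0.4×(128−166) = 166 − 15.2 = 150.8 → 151
  G: 244 + 0.4×(128−244) = 244 − 46.4 = 197.6 → 198
  B: 239 + 0.4×(128−239) = 239 − 44.4 = 194.6 → 195
After the tone: rgb(151, 198, 195) = #97C6C3.
Lerp each channel 76% toward 255:
  R: 151 + 79.04 = 230.04 → 230
  G: 198 + 0.76×(255−198) = 198 + 43.32 = 241.32 → 241
  B: 195 + 45.6 = 240.6 → 241
rgb(230, 241, 241) = #E6F1F1.

#E6F1F1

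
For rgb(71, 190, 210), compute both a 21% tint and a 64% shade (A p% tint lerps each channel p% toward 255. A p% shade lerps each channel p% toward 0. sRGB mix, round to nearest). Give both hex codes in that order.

#6ECCDB, #1A444C

21% tint:
  R: 71 + 38.64 = 109.64 → 110
  G: 190 + 0.21×(255−190) = 190 + 13.65 = 203.65 → 204
  B: 210 + 0.21×(255−210) = 210 + 9.45 = 219.45 → 219
  → #6ECCDB
64% shade:
  R: 71 + 0.64×(0−71) = 71 − 45.44 = 25.56 → 26
  G: 190 − 121.6 = 68.4 → 68
  B: 210 + 0.64×(0−210) = 210 − 134.4 = 75.6 → 76
  → #1A444C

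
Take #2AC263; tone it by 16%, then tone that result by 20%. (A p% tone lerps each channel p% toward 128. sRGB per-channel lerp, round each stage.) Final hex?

#46AC6D

#2AC263 is rgb(42, 194, 99).
Lerp each channel 16% toward 128:
  R: 42 + 0.16×(128−42) = 42 + 13.76 = 55.76 → 56
  G: 194 + 0.16×(128−194) = 194 − 10.56 = 183.44 → 183
  B: 99 + 4.64 = 103.64 → 104
After the tone: rgb(56, 183, 104) = #38B768.
Per channel, c → c + 0.2(128 − c):
  R: 56 + 14.4 = 70.4 → 70
  G: 183 − 11 = 172 → 172
  B: 104 + 0.2×(128−104) = 104 + 4.8 = 108.8 → 109
rgb(70, 172, 109) = #46AC6D.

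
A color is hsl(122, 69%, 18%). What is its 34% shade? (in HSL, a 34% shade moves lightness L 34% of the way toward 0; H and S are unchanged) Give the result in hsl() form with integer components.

L moves 34% from 18 toward 0: 18 − 6.12 = 11.88 → 12.
H and S are unchanged.

hsl(122, 69%, 12%)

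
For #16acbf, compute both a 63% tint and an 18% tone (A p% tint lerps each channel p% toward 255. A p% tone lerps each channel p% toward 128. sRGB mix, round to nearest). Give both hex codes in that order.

#16acbf is rgb(22, 172, 191).
63% tint:
  R: 22 + 0.63×(255−22) = 22 + 146.79 = 168.79 → 169
  G: 172 + 52.29 = 224.29 → 224
  B: 191 + 40.32 = 231.32 → 231
  → #a9e0e7
18% tone:
  R: 22 + 0.18×(128−22) = 22 + 19.08 = 41.08 → 41
  G: 172 + 0.18×(128−172) = 172 − 7.92 = 164.08 → 164
  B: 191 + 0.18×(128−191) = 191 − 11.34 = 179.66 → 180
  → #29a4b4

#a9e0e7, #29a4b4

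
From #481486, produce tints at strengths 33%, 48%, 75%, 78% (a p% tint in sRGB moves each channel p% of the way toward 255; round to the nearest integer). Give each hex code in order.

#8462ae, #a085c0, #d1c4e1, #d7cbe4

#481486 is rgb(72, 20, 134).
33%: (72 + 60.39 = 132.39→132, 20 + 77.55 = 97.55→98, 134 + 39.93 = 173.93→174) → #8462ae
48%: (72 + 87.84 = 159.84→160, 20 + 112.8 = 132.8→133, 134 + 58.08 = 192.08→192) → #a085c0
75%: (72 + 137.25 = 209.25→209, 20 + 176.25 = 196.25→196, 134 + 90.75 = 224.75→225) → #d1c4e1
78%: (72 + 142.74 = 214.74→215, 20 + 183.3 = 203.3→203, 134 + 94.38 = 228.38→228) → #d7cbe4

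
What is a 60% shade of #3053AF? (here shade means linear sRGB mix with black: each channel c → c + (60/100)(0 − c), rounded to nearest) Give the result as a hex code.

#132146

#3053AF is rgb(48, 83, 175).
A 60% shade moves each channel 60% toward 0:
  R: 48 + 0.6×(0−48) = 48 − 28.8 = 19.2 → 19
  G: 83 + 0.6×(0−83) = 83 − 49.8 = 33.2 → 33
  B: 175 + 0.6×(0−175) = 175 − 105 = 70 → 70
rgb(19, 33, 70) = #132146.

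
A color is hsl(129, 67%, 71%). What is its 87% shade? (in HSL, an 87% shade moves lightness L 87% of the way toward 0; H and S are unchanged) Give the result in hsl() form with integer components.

hsl(129, 67%, 9%)

L moves 87% from 71 toward 0: 71 − 61.77 = 9.23 → 9.
H and S are unchanged.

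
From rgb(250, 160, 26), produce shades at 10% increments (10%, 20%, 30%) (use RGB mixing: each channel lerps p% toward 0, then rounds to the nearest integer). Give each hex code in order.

10%: (250 − 25 = 225→225, 160 − 16 = 144→144, 26 − 2.6 = 23.4→23) → #e19017
20%: (250 − 50 = 200→200, 160 − 32 = 128→128, 26 − 5.2 = 20.8→21) → #c88015
30%: (250 − 75 = 175→175, 160 − 48 = 112→112, 26 − 7.8 = 18.2→18) → #af7012

#e19017, #c88015, #af7012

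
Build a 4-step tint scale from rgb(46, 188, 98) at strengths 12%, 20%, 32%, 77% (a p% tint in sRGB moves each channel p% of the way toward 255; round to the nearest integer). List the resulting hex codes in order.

12%: (46 + 25.08 = 71.08→71, 188 + 8.04 = 196.04→196, 98 + 18.84 = 116.84→117) → #47C475
20%: (46 + 41.8 = 87.8→88, 188 + 13.4 = 201.4→201, 98 + 31.4 = 129.4→129) → #58C981
32%: (46 + 66.88 = 112.88→113, 188 + 21.44 = 209.44→209, 98 + 50.24 = 148.24→148) → #71D194
77%: (46 + 160.93 = 206.93→207, 188 + 51.59 = 239.59→240, 98 + 120.89 = 218.89→219) → #CFF0DB

#47C475, #58C981, #71D194, #CFF0DB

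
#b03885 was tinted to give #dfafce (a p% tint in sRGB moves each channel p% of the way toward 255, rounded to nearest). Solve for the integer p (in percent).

#b03885 is rgb(176, 56, 133); #dfafce is rgb(223, 175, 206).
On the G channel (widest range): 175 ≈ 56 + (p/100)(255 − 56), so p ≈ 100×(175 − 56)/(255 − 56) = 11900/199 = 59.80.
p = 60 reproduces all three channels after rounding.

60%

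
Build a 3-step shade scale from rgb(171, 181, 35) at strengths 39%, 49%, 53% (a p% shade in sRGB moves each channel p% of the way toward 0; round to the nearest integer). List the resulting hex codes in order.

#686E15, #575C12, #505510

39%: (171 − 66.69 = 104.31→104, 181 − 70.59 = 110.41→110, 35 − 13.65 = 21.35→21) → #686E15
49%: (171 − 83.79 = 87.21→87, 181 − 88.69 = 92.31→92, 35 − 17.15 = 17.85→18) → #575C12
53%: (171 − 90.63 = 80.37→80, 181 − 95.93 = 85.07→85, 35 − 18.55 = 16.45→16) → #505510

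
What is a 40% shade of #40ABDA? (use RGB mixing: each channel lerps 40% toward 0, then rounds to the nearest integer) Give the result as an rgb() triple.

rgb(38, 103, 131)

#40ABDA is rgb(64, 171, 218).
Lerp each channel 40% toward 0:
  R: 64 + 0.4×(0−64) = 64 − 25.6 = 38.4 → 38
  G: 171 + 0.4×(0−171) = 171 − 68.4 = 102.6 → 103
  B: 218 + 0.4×(0−218) = 218 − 87.2 = 130.8 → 131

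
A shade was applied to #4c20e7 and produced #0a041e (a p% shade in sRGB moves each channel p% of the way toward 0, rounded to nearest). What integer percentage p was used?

87%

#4c20e7 is rgb(76, 32, 231); #0a041e is rgb(10, 4, 30).
On the B channel (widest range): 30 ≈ 231 + (p/100)(0 − 231), so p ≈ 100×(30 − 231)/(0 − 231) = -20100/-231 = 87.01.
p = 87 reproduces all three channels after rounding.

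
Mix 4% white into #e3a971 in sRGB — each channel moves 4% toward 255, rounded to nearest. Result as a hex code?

#e3a971 is rgb(227, 169, 113).
Per channel, c → c + 0.04(255 − c):
  R: 227 + 0.04×(255−227) = 227 + 1.12 = 228.12 → 228
  G: 169 + 0.04×(255−169) = 169 + 3.44 = 172.44 → 172
  B: 113 + 5.68 = 118.68 → 119
rgb(228, 172, 119) = #e4ac77.

#e4ac77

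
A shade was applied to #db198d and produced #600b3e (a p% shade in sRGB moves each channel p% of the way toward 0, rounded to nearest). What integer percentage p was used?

56%

#db198d is rgb(219, 25, 141); #600b3e is rgb(96, 11, 62).
On the R channel (widest range): 96 ≈ 219 + (p/100)(0 − 219), so p ≈ 100×(96 − 219)/(0 − 219) = -12300/-219 = 56.16.
p = 56 reproduces all three channels after rounding.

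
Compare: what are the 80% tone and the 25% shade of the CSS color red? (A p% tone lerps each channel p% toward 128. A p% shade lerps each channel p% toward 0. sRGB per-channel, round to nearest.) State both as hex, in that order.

#996666, #BF0000

CSS red is rgb(255, 0, 0).
80% tone:
  R: 255 − 101.6 = 153.4 → 153
  G: 0 + 0.8×(128−0) = 0 + 102.4 = 102.4 → 102
  B: 0 + 0.8×(128−0) = 0 + 102.4 = 102.4 → 102
  → #996666
25% shade:
  R: 255 − 63.75 = 191.25 → 191
  G: 0 + 0.25×(0−0) = 0 + 0 = 0 → 0
  B: 0 + 0.25×(0−0) = 0 + 0 = 0 → 0
  → #BF0000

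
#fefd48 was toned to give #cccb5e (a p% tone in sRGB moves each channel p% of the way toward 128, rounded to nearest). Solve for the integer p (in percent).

#fefd48 is rgb(254, 253, 72); #cccb5e is rgb(204, 203, 94).
On the R channel (widest range): 204 ≈ 254 + (p/100)(128 − 254), so p ≈ 100×(204 − 254)/(128 − 254) = -5000/-126 = 39.68.
p = 40 reproduces all three channels after rounding.

40%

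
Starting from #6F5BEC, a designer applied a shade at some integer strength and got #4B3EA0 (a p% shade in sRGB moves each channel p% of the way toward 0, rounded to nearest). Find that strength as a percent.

#6F5BEC is rgb(111, 91, 236); #4B3EA0 is rgb(75, 62, 160).
On the B channel (widest range): 160 ≈ 236 + (p/100)(0 − 236), so p ≈ 100×(160 − 236)/(0 − 236) = -7600/-236 = 32.20.
p = 32 reproduces all three channels after rounding.

32%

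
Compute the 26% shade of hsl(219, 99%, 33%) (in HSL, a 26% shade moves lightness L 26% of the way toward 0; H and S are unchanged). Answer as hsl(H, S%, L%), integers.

L moves 26% from 33 toward 0: 33 − 8.58 = 24.42 → 24.
H and S are unchanged.

hsl(219, 99%, 24%)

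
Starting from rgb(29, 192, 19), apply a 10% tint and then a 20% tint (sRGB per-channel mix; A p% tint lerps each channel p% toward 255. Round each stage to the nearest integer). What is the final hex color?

A 10% tint moves each channel 10% toward 255:
  R: 29 + 0.1×(255−29) = 29 + 22.6 = 51.6 → 52
  G: 192 + 6.3 = 198.3 → 198
  B: 19 + 23.6 = 42.6 → 43
After the tint: rgb(52, 198, 43) = #34c62b.
A 20% tint moves each channel 20% toward 255:
  R: 52 + 0.2×(255−52) = 52 + 40.6 = 92.6 → 93
  G: 198 + 11.4 = 209.4 → 209
  B: 43 + 0.2×(255−43) = 43 + 42.4 = 85.4 → 85
rgb(93, 209, 85) = #5dd155.

#5dd155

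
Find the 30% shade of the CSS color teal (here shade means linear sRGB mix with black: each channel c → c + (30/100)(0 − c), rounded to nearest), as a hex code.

CSS teal is rgb(0, 128, 128).
Per channel, c → c + 0.3(0 − c):
  R: 0 + 0.3×(0−0) = 0 + 0 = 0 → 0
  G: 128 − 38.4 = 89.6 → 90
  B: 128 + 0.3×(0−128) = 128 − 38.4 = 89.6 → 90
rgb(0, 90, 90) = #005a5a.

#005a5a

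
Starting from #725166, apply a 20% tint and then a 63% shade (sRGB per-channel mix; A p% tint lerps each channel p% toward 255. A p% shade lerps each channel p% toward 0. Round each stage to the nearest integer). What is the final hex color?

#725166 is rgb(114, 81, 102).
A 20% tint moves each channel 20% toward 255:
  R: 114 + 0.2×(255−114) = 114 + 28.2 = 142.2 → 142
  G: 81 + 0.2×(255−81) = 81 + 34.8 = 115.8 → 116
  B: 102 + 0.2×(255−102) = 102 + 30.6 = 132.6 → 133
After the tint: rgb(142, 116, 133) = #8E7485.
Per channel, c → c + 0.63(0 − c):
  R: 142 + 0.63×(0−142) = 142 − 89.46 = 52.54 → 53
  G: 116 − 73.08 = 42.92 → 43
  B: 133 + 0.63×(0−133) = 133 − 83.79 = 49.21 → 49
rgb(53, 43, 49) = #352B31.

#352B31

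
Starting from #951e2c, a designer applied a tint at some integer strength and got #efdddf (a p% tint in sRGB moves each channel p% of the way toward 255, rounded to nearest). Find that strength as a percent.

85%

#951e2c is rgb(149, 30, 44); #efdddf is rgb(239, 221, 223).
On the G channel (widest range): 221 ≈ 30 + (p/100)(255 − 30), so p ≈ 100×(221 − 30)/(255 − 30) = 19100/225 = 84.89.
p = 85 reproduces all three channels after rounding.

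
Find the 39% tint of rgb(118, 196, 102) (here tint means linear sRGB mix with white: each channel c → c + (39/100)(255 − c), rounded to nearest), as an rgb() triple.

Lerp each channel 39% toward 255:
  R: 118 + 0.39×(255−118) = 118 + 53.43 = 171.43 → 171
  G: 196 + 0.39×(255−196) = 196 + 23.01 = 219.01 → 219
  B: 102 + 0.39×(255−102) = 102 + 59.67 = 161.67 → 162

rgb(171, 219, 162)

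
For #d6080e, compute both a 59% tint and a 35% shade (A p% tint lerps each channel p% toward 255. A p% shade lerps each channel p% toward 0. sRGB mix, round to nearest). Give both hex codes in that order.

#d6080e is rgb(214, 8, 14).
59% tint:
  R: 214 + 0.59×(255−214) = 214 + 24.19 = 238.19 → 238
  G: 8 + 0.59×(255−8) = 8 + 145.73 = 153.73 → 154
  B: 14 + 142.19 = 156.19 → 156
  → #ee9a9c
35% shade:
  R: 214 − 74.9 = 139.1 → 139
  G: 8 − 2.8 = 5.2 → 5
  B: 14 − 4.9 = 9.1 → 9
  → #8b0509

#ee9a9c, #8b0509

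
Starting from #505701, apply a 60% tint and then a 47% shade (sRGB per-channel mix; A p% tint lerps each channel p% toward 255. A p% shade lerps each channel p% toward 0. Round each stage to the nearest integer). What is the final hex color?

#626451

#505701 is rgb(80, 87, 1).
Lerp each channel 60% toward 255:
  R: 80 + 105 = 185 → 185
  G: 87 + 0.6×(255−87) = 87 + 100.8 = 187.8 → 188
  B: 1 + 152.4 = 153.4 → 153
After the tint: rgb(185, 188, 153) = #b9bc99.
A 47% shade moves each channel 47% toward 0:
  R: 185 + 0.47×(0−185) = 185 − 86.95 = 98.05 → 98
  G: 188 − 88.36 = 99.64 → 100
  B: 153 + 0.47×(0−153) = 153 − 71.91 = 81.09 → 81
rgb(98, 100, 81) = #626451.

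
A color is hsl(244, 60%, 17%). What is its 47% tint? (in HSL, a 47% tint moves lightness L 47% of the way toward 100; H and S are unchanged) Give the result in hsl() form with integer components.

L moves 47% from 17 toward 100: 17 + 39.01 = 56.01 → 56.
H and S are unchanged.

hsl(244, 60%, 56%)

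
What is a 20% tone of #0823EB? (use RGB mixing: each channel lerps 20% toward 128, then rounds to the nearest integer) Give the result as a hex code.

#2036D6

#0823EB is rgb(8, 35, 235).
Lerp each channel 20% toward 128:
  R: 8 + 0.2×(128−8) = 8 + 24 = 32 → 32
  G: 35 + 18.6 = 53.6 → 54
  B: 235 + 0.2×(128−235) = 235 − 21.4 = 213.6 → 214
rgb(32, 54, 214) = #2036D6.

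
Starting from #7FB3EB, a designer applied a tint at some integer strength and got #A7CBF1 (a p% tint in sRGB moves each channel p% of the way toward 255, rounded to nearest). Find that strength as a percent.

31%

#7FB3EB is rgb(127, 179, 235); #A7CBF1 is rgb(167, 203, 241).
On the R channel (widest range): 167 ≈ 127 + (p/100)(255 − 127), so p ≈ 100×(167 − 127)/(255 − 127) = 4000/128 = 31.25.
p = 31 reproduces all three channels after rounding.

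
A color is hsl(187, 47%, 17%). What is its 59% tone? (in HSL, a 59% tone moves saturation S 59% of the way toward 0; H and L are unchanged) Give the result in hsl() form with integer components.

S moves 59% from 47 toward 0: 47 − 27.73 = 19.27 → 19.
H and L are unchanged.

hsl(187, 19%, 17%)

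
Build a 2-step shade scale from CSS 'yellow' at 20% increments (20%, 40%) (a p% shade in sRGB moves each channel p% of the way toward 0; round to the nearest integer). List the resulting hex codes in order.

#cccc00, #999900

CSS yellow is rgb(255, 255, 0).
20%: (255 − 51 = 204→204, 255 − 51 = 204→204, 0→0) → #cccc00
40%: (255 − 102 = 153→153, 255 − 102 = 153→153, 0→0) → #999900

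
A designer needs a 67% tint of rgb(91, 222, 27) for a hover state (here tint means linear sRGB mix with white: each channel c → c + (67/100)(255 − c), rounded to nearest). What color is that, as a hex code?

#C9F4B4

Per channel, c → c + 0.67(255 − c):
  R: 91 + 0.67×(255−91) = 91 + 109.88 = 200.88 → 201
  G: 222 + 22.11 = 244.11 → 244
  B: 27 + 152.76 = 179.76 → 180
rgb(201, 244, 180) = #C9F4B4.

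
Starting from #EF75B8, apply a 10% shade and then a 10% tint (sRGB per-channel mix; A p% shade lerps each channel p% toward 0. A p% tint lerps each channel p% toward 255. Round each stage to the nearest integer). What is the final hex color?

#DB78AF

#EF75B8 is rgb(239, 117, 184).
Per channel, c → c + 0.1(0 − c):
  R: 239 − 23.9 = 215.1 → 215
  G: 117 + 0.1×(0−117) = 117 − 11.7 = 105.3 → 105
  B: 184 − 18.4 = 165.6 → 166
After the shade: rgb(215, 105, 166) = #D769A6.
Per channel, c → c + 0.1(255 − c):
  R: 215 + 0.1×(255−215) = 215 + 4 = 219 → 219
  G: 105 + 0.1×(255−105) = 105 + 15 = 120 → 120
  B: 166 + 0.1×(255−166) = 166 + 8.9 = 174.9 → 175
rgb(219, 120, 175) = #DB78AF.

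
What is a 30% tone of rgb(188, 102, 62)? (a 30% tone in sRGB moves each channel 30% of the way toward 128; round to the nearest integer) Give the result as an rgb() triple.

A 30% tone moves each channel 30% toward 128:
  R: 188 + 0.3×(128−188) = 188 − 18 = 170 → 170
  G: 102 + 0.3×(128−102) = 102 + 7.8 = 109.8 → 110
  B: 62 + 0.3×(128−62) = 62 + 19.8 = 81.8 → 82

rgb(170, 110, 82)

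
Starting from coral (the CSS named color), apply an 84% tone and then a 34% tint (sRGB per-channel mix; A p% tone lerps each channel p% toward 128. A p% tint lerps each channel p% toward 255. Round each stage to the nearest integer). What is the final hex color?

#B8ABA6

CSS coral is rgb(255, 127, 80).
An 84% tone moves each channel 84% toward 128:
  R: 255 + 0.84×(128−255) = 255 − 106.68 = 148.32 → 148
  G: 127 + 0.84 = 127.84 → 128
  B: 80 + 40.32 = 120.32 → 120
After the tone: rgb(148, 128, 120) = #948078.
Lerp each channel 34% toward 255:
  R: 148 + 0.34×(255−148) = 148 + 36.38 = 184.38 → 184
  G: 128 + 0.34×(255−128) = 128 + 43.18 = 171.18 → 171
  B: 120 + 45.9 = 165.9 → 166
rgb(184, 171, 166) = #B8ABA6.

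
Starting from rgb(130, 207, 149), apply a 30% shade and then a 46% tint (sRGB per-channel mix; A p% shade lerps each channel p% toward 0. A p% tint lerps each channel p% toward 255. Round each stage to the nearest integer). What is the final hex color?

Per channel, c → c + 0.3(0 − c):
  R: 130 + 0.3×(0−130) = 130 − 39 = 91 → 91
  G: 207 − 62.1 = 144.9 → 145
  B: 149 − 44.7 = 104.3 → 104
After the shade: rgb(91, 145, 104) = #5B9168.
Lerp each channel 46% toward 255:
  R: 91 + 75.44 = 166.44 → 166
  G: 145 + 0.46×(255−145) = 145 + 50.6 = 195.6 → 196
  B: 104 + 69.46 = 173.46 → 173
rgb(166, 196, 173) = #A6C4AD.

#A6C4AD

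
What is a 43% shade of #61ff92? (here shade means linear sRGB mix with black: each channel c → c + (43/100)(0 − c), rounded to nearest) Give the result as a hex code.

#379153

#61ff92 is rgb(97, 255, 146).
Per channel, c → c + 0.43(0 − c):
  R: 97 − 41.71 = 55.29 → 55
  G: 255 − 109.65 = 145.35 → 145
  B: 146 + 0.43×(0−146) = 146 − 62.78 = 83.22 → 83
rgb(55, 145, 83) = #379153.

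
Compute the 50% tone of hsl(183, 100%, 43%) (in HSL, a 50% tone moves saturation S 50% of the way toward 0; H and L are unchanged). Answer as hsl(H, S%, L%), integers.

hsl(183, 50%, 43%)

S moves 50% from 100 toward 0: 100 − 50 = 50 → 50.
H and L are unchanged.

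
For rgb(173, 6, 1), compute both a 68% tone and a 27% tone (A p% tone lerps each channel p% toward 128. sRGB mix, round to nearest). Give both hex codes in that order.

68% tone:
  R: 173 + 0.68×(128−173) = 173 − 30.6 = 142.4 → 142
  G: 6 + 0.68×(128−6) = 6 + 82.96 = 88.96 → 89
  B: 1 + 86.36 = 87.36 → 87
  → #8e5957
27% tone:
  R: 173 + 0.27×(128−173) = 173 − 12.15 = 160.85 → 161
  G: 6 + 0.27×(128−6) = 6 + 32.94 = 38.94 → 39
  B: 1 + 0.27×(128−1) = 1 + 34.29 = 35.29 → 35
  → #a12723

#8e5957, #a12723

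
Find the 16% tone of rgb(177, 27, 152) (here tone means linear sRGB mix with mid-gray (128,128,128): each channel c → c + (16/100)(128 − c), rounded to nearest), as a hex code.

Lerp each channel 16% toward 128:
  R: 177 − 7.84 = 169.16 → 169
  G: 27 + 16.16 = 43.16 → 43
  B: 152 + 0.16×(128−152) = 152 − 3.84 = 148.16 → 148
rgb(169, 43, 148) = #A92B94.

#A92B94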